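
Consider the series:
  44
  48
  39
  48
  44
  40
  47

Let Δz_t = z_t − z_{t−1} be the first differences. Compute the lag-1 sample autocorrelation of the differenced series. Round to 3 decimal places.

First differences Δz: 4, -9, 9, -4, -4, 7
Mean of differences = 0.5000
Numerator Σ(Δz_t−Δz̄)(Δz_{t+1}−Δz̄) = -161.2500
Denominator Σ(Δz_t−Δz̄)² = 257.5000
r_1(Δz) = -161.2500 / 257.5000 = -0.626

-0.626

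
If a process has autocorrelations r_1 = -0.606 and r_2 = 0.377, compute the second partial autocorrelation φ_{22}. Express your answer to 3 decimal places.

0.015

φ_{22} = (r_2 − r_1²) / (1 − r_1²)
r_1² = (-0.606)² = 0.367236
Numerator = 0.377 − 0.3672 = 0.0098; denominator = 1 − 0.3672 = 0.6328
φ_{22} = 0.0098 / 0.6328 = 0.015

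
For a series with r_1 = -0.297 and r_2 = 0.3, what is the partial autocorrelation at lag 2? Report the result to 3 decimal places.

φ_{22} = (r_2 − r_1²) / (1 − r_1²)
r_1² = (-0.297)² = 0.088209
Numerator = 0.3 − 0.0882 = 0.2118; denominator = 1 − 0.0882 = 0.9118
φ_{22} = 0.2118 / 0.9118 = 0.232

0.232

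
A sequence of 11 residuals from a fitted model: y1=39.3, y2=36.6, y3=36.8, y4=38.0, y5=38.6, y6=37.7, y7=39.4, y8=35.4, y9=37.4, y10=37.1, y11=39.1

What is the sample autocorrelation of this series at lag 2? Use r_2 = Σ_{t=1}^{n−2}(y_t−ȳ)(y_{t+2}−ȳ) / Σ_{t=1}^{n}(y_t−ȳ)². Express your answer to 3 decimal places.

-0.036

Mean ȳ = (39.3 + 36.6 + 36.8 + 38.0 + 38.6 + 37.7 + 39.4 + 35.4 + 37.4 + 37.1 + 39.1)/11 = 37.7636
Numerator Σ_{t=1}^{9}(y_t−ȳ)(y_{t+2}−ȳ) = -0.5699
Denominator Σ(y_t−ȳ)² = 16.0255
r_2 = -0.5699 / 16.0255 = -0.036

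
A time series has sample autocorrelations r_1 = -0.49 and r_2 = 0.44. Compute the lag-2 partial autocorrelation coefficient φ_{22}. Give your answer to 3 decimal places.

0.263

φ_{22} = (r_2 − r_1²) / (1 − r_1²)
r_1² = (-0.49)² = 0.2401
Numerator = 0.44 − 0.2401 = 0.1999; denominator = 1 − 0.2401 = 0.7599
φ_{22} = 0.1999 / 0.7599 = 0.263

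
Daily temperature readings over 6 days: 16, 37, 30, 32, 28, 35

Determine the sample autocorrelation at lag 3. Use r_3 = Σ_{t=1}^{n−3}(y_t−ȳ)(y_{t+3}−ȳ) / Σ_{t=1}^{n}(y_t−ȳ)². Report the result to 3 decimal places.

-0.153

Mean ȳ = (16 + 37 + 30 + 32 + 28 + 35)/6 = 29.6667
Numerator Σ_{t=1}^{3}(y_t−ȳ)(y_{t+3}−ȳ) = -42.3333
Denominator Σ(y_t−ȳ)² = 277.3333
r_3 = -42.3333 / 277.3333 = -0.153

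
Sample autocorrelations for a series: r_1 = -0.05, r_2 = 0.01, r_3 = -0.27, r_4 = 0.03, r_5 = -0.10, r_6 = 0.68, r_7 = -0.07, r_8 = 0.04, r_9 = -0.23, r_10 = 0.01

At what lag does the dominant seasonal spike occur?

6

The largest autocorrelation is r_6 = 0.68; the remaining lags stay at or below 0.04.
The dominant spike at lag 6 indicates a seasonal period of 6.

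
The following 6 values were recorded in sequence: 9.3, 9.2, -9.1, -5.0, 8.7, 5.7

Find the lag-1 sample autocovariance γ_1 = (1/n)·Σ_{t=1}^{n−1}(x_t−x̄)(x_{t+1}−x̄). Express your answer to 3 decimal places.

5.284

Mean x̄ = (9.3 + 9.2 − 9.1 − 5.0 + 8.7 + 5.7)/6 = 3.1333
Σ_{t=1}^{5}(x_t−x̄)(x_{t+1}−x̄) = 31.7056
γ_1 = 31.7056 / 6 = 5.284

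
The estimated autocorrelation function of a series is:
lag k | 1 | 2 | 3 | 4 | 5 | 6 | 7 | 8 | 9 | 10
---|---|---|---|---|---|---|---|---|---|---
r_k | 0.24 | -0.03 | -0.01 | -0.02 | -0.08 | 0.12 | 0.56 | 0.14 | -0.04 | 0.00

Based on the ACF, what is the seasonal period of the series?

7

The largest autocorrelation is r_7 = 0.56; the remaining lags stay at or below 0.24.
The dominant spike at lag 7 indicates a seasonal period of 7.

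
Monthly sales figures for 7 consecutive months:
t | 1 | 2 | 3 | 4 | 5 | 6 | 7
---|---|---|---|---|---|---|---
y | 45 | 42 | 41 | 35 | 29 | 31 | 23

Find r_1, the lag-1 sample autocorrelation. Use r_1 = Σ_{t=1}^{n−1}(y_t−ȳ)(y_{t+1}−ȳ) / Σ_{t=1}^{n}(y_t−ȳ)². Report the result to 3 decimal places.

0.482

Mean ȳ = (45 + 42 + 41 + 35 + 29 + 31 + 23)/7 = 35.1429
Deviations from mean: 9.8571, 6.8571, 5.8571, -0.1429, -6.1429, -4.1429, -12.1429
Σ(y_t−ȳ)(y_{t+1}−ȳ) = (67.5918) + (40.1633) + (-0.8367) + (0.8776) + (25.4490) + (50.3061) = 183.5510
Denominator Σ(y_t−ȳ)² = 380.8571
r_1 = 183.5510 / 380.8571 = 0.482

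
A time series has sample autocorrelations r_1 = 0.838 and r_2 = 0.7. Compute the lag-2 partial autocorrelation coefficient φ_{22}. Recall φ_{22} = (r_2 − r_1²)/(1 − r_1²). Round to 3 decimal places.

φ_{22} = (r_2 − r_1²) / (1 − r_1²)
r_1² = (0.838)² = 0.702244
Numerator = 0.7 − 0.7022 = -0.0022; denominator = 1 − 0.7022 = 0.2978
φ_{22} = -0.0022 / 0.2978 = -0.008

-0.008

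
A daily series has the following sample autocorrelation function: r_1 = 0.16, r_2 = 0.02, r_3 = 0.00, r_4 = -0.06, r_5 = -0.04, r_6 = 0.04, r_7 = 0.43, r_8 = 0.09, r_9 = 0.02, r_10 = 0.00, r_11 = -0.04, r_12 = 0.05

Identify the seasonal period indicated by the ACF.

7

The largest autocorrelation is r_7 = 0.43; the remaining lags stay at or below 0.16.
The dominant spike at lag 7 indicates a seasonal period of 7.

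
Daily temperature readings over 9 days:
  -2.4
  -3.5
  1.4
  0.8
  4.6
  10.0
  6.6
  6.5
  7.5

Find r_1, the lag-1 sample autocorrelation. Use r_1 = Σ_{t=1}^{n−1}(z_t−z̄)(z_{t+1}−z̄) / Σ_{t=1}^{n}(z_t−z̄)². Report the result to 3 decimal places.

Mean z̄ = (-2.4 − 3.5 + 1.4 + 0.8 + 4.6 + 10.0 + 6.6 + 6.5 + 7.5)/9 = 3.5000
Numerator Σ_{t=1}^{8}(z_t−z̄)(z_{t+1}−z̄) = 107.3000
Denominator Σ(z_t−z̄)² = 173.5800
r_1 = 107.3000 / 173.5800 = 0.618

0.618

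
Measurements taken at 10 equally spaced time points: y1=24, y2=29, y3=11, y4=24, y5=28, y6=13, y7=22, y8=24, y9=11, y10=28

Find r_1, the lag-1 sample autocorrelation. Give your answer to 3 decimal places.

-0.495

Mean ȳ = (24 + 29 + 11 + 24 + 28 + 13 + 22 + 24 + 11 + 28)/10 = 21.4000
Numerator Σ_{t=1}^{9}(y_t−ȳ)(y_{t+1}−ȳ) = -223.7600
Denominator Σ(y_t−ȳ)² = 452.4000
r_1 = -223.7600 / 452.4000 = -0.495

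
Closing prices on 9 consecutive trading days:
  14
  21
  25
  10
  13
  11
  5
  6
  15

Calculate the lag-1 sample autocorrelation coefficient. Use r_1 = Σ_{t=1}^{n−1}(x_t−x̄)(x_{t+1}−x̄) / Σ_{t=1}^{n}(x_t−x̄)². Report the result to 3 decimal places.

0.372

Mean x̄ = (14 + 21 + 25 + 10 + 13 + 11 + 5 + 6 + 15)/9 = 13.3333
Numerator Σ_{t=1}^{8}(x_t−x̄)(x_{t+1}−x̄) = 125.8889
Denominator Σ(x_t−x̄)² = 338.0000
r_1 = 125.8889 / 338.0000 = 0.372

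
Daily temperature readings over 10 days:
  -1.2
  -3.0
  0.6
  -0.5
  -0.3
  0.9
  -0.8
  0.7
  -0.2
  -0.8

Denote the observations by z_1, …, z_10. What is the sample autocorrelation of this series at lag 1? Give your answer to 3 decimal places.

-0.111

Mean z̄ = (-1.2 − 3.0 + 0.6 − 0.5 − 0.3 + 0.9 − 0.8 + 0.7 − 0.2 − 0.8)/10 = -0.4600
Numerator Σ_{t=1}^{9}(z_t−z̄)(z_{t+1}−z̄) = -1.2876
Denominator Σ(z_t−z̄)² = 11.6440
r_1 = -1.2876 / 11.6440 = -0.111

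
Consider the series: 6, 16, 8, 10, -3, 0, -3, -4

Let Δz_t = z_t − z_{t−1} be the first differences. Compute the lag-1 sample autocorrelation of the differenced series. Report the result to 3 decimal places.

-0.574

First differences Δz: 10, -8, 2, -13, 3, -3, -1
Mean of differences = -1.4286
Numerator Σ(Δz_t−Δz̄)(Δz_{t+1}−Δz̄) = -196.1837
Denominator Σ(Δz_t−Δz̄)² = 341.7143
r_1(Δz) = -196.1837 / 341.7143 = -0.574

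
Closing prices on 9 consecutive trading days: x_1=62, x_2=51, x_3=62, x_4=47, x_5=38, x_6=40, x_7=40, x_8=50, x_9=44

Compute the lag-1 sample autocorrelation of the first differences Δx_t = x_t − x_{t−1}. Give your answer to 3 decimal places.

-0.365

First differences Δx: -11, 11, -15, -9, 2, 0, 10, -6
Mean of differences = -2.2500
Numerator Σ(Δx_t−Δx̄)(Δx_{t+1}−Δx̄) = -236.3125
Denominator Σ(Δx_t−Δx̄)² = 647.5000
r_1(Δx) = -236.3125 / 647.5000 = -0.365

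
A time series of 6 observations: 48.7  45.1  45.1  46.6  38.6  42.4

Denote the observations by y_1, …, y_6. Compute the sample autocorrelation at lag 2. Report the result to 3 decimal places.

-0.064

Mean ȳ = (48.7 + 45.1 + 45.1 + 46.6 + 38.6 + 42.4)/6 = 44.4167
Σ(y_t−ȳ)(y_{t+2}−ȳ) = (2.9269) + (1.4919) + (-3.9747) + (-4.4031) = -3.9589
Denominator Σ(y_t−ȳ)² = 61.9483
r_2 = -3.9589 / 61.9483 = -0.064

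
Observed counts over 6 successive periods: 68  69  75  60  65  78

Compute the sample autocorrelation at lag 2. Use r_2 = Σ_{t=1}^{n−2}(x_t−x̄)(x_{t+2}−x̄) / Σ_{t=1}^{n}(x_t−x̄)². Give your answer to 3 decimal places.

Mean x̄ = (68 + 69 + 75 + 60 + 65 + 78)/6 = 69.1667
Deviations from mean: -1.1667, -0.1667, 5.8333, -9.1667, -4.1667, 8.8333
Σ(x_t−x̄)(x_{t+2}−x̄) = (-6.8056) + (1.5278) + (-24.3056) + (-80.9722) = -110.5556
Denominator Σ(x_t−x̄)² = 214.8333
r_2 = -110.5556 / 214.8333 = -0.515

-0.515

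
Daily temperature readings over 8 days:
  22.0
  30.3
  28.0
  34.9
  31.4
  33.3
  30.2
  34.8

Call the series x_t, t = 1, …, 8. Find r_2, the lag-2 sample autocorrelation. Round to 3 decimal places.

0.332

Mean x̄ = (22.0 + 30.3 + 28.0 + 34.9 + 31.4 + 33.3 + 30.2 + 34.8)/8 = 30.6125
Deviations from mean: -8.6125, -0.3125, -2.6125, 4.2875, 0.7875, 2.6875, -0.4125, 4.1875
Σ(x_t−x̄)(x_{t+2}−x̄) = (22.5002) + (-1.3398) + (-2.0573) + (11.5227) + (-0.3248) + (11.2539) = 41.5547
Denominator Σ(x_t−x̄)² = 125.0288
r_2 = 41.5547 / 125.0288 = 0.332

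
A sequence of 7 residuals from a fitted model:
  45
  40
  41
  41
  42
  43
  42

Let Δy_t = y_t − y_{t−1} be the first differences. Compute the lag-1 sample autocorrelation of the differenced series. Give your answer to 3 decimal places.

-0.136

First differences Δy: -5, 1, 0, 1, 1, -1
Mean of differences = -0.5000
Numerator Σ(Δy_t−Δȳ)(Δy_{t+1}−Δȳ) = -3.7500
Denominator Σ(Δy_t−Δȳ)² = 27.5000
r_1(Δy) = -3.7500 / 27.5000 = -0.136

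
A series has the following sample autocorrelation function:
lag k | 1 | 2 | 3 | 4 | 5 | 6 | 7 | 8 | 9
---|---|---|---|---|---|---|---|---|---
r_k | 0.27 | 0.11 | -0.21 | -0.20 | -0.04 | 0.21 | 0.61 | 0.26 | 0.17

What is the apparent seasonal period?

7

The largest autocorrelation is r_7 = 0.61; the remaining lags stay at or below 0.27. The elevated value at lag 1 (0.27), dropping to 0.11 at lag 2, reflects decaying short-term dependence rather than seasonality.
The dominant spike at lag 7 indicates a seasonal period of 7.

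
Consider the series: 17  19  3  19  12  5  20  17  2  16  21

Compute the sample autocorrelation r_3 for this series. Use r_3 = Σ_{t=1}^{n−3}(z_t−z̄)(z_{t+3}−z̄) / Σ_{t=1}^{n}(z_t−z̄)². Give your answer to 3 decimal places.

0.533

Mean z̄ = (17 + 19 + 3 + 19 + 12 + 5 + 20 + 17 + 2 + 16 + 21)/11 = 13.7273
Numerator Σ_{t=1}^{8}(z_t−z̄)(z_{t+3}−z̄) = 269.5950
Denominator Σ(z_t−z̄)² = 506.1818
r_3 = 269.5950 / 506.1818 = 0.533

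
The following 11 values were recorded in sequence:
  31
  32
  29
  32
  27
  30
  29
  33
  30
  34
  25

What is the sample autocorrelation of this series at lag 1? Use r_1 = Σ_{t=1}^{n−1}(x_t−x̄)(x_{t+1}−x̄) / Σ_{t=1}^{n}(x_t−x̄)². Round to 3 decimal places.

Mean x̄ = (31 + 32 + 29 + 32 + 27 + 30 + 29 + 33 + 30 + 34 + 25)/11 = 30.1818
Numerator Σ_{t=1}^{10}(x_t−x̄)(x_{t+1}−x̄) = -32.1240
Denominator Σ(x_t−x̄)² = 69.6364
r_1 = -32.1240 / 69.6364 = -0.461

-0.461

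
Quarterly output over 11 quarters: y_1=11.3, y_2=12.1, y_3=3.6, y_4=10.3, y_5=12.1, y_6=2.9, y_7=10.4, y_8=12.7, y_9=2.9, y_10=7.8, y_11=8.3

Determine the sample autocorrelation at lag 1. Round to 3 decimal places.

-0.358

Mean ȳ = (11.3 + 12.1 + 3.6 + 10.3 + 12.1 + 2.9 + 10.4 + 12.7 + 2.9 + 7.8 + 8.3)/11 = 8.5818
Numerator Σ_{t=1}^{10}(y_t−ȳ)(y_{t+1}−ȳ) = -52.0476
Denominator Σ(y_t−ȳ)² = 145.4364
r_1 = -52.0476 / 145.4364 = -0.358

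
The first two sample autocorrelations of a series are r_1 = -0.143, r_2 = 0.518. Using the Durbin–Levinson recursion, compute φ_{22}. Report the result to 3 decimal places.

0.508

φ_{22} = (r_2 − r_1²) / (1 − r_1²)
r_1² = (-0.143)² = 0.020449
Numerator = 0.518 − 0.0204 = 0.4976; denominator = 1 − 0.0204 = 0.9796
φ_{22} = 0.4976 / 0.9796 = 0.508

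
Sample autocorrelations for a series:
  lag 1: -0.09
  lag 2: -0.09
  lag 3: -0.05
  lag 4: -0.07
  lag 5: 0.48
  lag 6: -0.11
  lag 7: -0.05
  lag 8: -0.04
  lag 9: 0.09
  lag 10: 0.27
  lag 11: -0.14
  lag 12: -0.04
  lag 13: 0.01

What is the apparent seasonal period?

5

The largest autocorrelation is r_5 = 0.48, with a weaker echo at lag 10 (0.27); the remaining lags stay at or below 0.09.
The dominant spike at lag 5 indicates a seasonal period of 5.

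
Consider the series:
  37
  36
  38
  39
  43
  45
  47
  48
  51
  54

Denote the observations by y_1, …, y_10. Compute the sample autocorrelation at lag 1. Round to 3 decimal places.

0.715

Mean ȳ = (37 + 36 + 38 + 39 + 43 + 45 + 47 + 48 + 51 + 54)/10 = 43.8000
Numerator Σ_{t=1}^{9}(y_t−ȳ)(y_{t+1}−ȳ) = 249.9600
Denominator Σ(y_t−ȳ)² = 349.6000
r_1 = 249.9600 / 349.6000 = 0.715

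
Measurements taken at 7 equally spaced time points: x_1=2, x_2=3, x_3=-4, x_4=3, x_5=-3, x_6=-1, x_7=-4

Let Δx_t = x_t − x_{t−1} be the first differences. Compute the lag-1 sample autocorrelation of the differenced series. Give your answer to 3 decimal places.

-0.852

First differences Δx: 1, -7, 7, -6, 2, -3
Mean of differences = -1.0000
Numerator Σ(Δx_t−Δx̄)(Δx_{t+1}−Δx̄) = -121.0000
Denominator Σ(Δx_t−Δx̄)² = 142.0000
r_1(Δx) = -121.0000 / 142.0000 = -0.852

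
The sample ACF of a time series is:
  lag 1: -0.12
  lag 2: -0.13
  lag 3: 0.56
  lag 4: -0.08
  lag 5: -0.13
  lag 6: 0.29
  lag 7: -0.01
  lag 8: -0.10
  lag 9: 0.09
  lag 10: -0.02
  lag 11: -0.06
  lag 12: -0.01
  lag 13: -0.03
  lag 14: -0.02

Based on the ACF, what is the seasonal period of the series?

The largest autocorrelation is r_3 = 0.56, with a weaker echo at lag 6 (0.29); the remaining lags stay at or below 0.09.
The dominant spike at lag 3 indicates a seasonal period of 3.

3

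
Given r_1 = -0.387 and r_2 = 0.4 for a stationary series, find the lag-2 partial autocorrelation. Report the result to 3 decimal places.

φ_{22} = (r_2 − r_1²) / (1 − r_1²)
r_1² = (-0.387)² = 0.149769
Numerator = 0.4 − 0.1498 = 0.2502; denominator = 1 − 0.1498 = 0.8502
φ_{22} = 0.2502 / 0.8502 = 0.294

0.294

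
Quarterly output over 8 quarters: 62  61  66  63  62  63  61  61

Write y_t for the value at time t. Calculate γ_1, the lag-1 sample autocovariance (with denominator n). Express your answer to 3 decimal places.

Mean ȳ = (62 + 61 + 66 + 63 + 62 + 63 + 61 + 61)/8 = 62.3750
Σ_{t=1}^{7}(y_t−ȳ)(y_{t+1}−ȳ) = -1.6406
γ_1 = -1.6406 / 8 = -0.205

-0.205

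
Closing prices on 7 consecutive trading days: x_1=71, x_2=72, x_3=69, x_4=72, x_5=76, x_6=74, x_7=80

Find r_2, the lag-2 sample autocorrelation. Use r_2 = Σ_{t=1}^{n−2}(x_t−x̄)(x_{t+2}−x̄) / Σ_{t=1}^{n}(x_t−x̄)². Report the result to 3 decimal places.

Mean x̄ = (71 + 72 + 69 + 72 + 76 + 74 + 80)/7 = 73.4286
Deviations from mean: -2.4286, -1.4286, -4.4286, -1.4286, 2.5714, 0.5714, 6.5714
Numerator Σ_{t=1}^{5}(x_t−x̄)(x_{t+2}−x̄) = 17.4898
Denominator Σ(x_t−x̄)² = 79.7143
r_2 = 17.4898 / 79.7143 = 0.219

0.219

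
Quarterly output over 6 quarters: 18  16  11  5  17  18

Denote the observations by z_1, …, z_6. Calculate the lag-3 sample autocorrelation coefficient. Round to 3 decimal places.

-0.312

Mean z̄ = (18 + 16 + 11 + 5 + 17 + 18)/6 = 14.1667
Deviations from mean: 3.8333, 1.8333, -3.1667, -9.1667, 2.8333, 3.8333
Numerator Σ_{t=1}^{3}(z_t−z̄)(z_{t+3}−z̄) = -42.0833
Denominator Σ(z_t−z̄)² = 134.8333
r_3 = -42.0833 / 134.8333 = -0.312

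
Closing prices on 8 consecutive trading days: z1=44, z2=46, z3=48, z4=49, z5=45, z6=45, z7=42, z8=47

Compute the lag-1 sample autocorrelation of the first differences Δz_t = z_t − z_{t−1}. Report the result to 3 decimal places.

-0.199

First differences Δz: 2, 2, 1, -4, 0, -3, 5
Mean of differences = 0.4286
Numerator Σ(Δz_t−Δz̄)(Δz_{t+1}−Δz̄) = -11.4694
Denominator Σ(Δz_t−Δz̄)² = 57.7143
r_1(Δz) = -11.4694 / 57.7143 = -0.199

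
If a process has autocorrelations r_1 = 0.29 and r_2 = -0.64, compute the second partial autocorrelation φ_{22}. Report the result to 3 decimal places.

-0.791

φ_{22} = (r_2 − r_1²) / (1 − r_1²)
r_1² = (0.29)² = 0.0841
Numerator = -0.64 − 0.0841 = -0.7241; denominator = 1 − 0.0841 = 0.9159
φ_{22} = -0.7241 / 0.9159 = -0.791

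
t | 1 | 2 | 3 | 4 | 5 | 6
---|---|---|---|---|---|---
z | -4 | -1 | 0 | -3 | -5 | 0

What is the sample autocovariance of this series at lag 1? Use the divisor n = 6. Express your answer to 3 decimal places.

Mean z̄ = (-4 − 1 + 0 − 3 − 5 + 0)/6 = -2.1667
Deviations: -1.8333, 1.1667, 2.1667, -0.8333, -2.8333, 2.1667
Σ_{t=1}^{5}(z_t−z̄)(z_{t+1}−z̄) = -5.1944
γ_1 = -5.1944 / 6 = -0.866

-0.866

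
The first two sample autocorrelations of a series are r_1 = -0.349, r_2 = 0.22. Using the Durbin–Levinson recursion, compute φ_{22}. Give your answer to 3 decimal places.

0.112

φ_{22} = (r_2 − r_1²) / (1 − r_1²)
r_1² = (-0.349)² = 0.121801
Numerator = 0.22 − 0.1218 = 0.0982; denominator = 1 − 0.1218 = 0.8782
φ_{22} = 0.0982 / 0.8782 = 0.112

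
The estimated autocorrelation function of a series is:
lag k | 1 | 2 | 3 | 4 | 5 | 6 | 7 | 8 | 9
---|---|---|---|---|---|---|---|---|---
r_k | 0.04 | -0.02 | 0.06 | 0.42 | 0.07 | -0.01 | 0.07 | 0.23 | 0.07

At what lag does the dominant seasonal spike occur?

4

The largest autocorrelation is r_4 = 0.42, with a weaker echo at lag 8 (0.23); the remaining lags stay at or below 0.07.
The dominant spike at lag 4 indicates a seasonal period of 4.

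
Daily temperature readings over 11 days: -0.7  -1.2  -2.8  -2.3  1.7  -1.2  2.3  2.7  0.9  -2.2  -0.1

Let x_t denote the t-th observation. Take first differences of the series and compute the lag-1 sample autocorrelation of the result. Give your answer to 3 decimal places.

First differences Δx: -0.5, -1.6, 0.5, 4.0, -2.9, 3.5, 0.4, -1.8, -3.1, 2.1
Mean of differences = 0.0600
Numerator Σ(Δx_t−Δx̄)(Δx_{t+1}−Δx̄) = -19.9436
Denominator Σ(Δx_t−Δx̄)² = 57.1040
r_1(Δx) = -19.9436 / 57.1040 = -0.349

-0.349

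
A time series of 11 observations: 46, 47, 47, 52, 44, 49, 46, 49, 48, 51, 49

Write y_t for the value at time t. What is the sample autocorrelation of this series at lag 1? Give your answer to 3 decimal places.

-0.407

Mean ȳ = (46 + 47 + 47 + 52 + 44 + 49 + 46 + 49 + 48 + 51 + 49)/11 = 48.0000
Numerator Σ_{t=1}^{10}(y_t−ȳ)(y_{t+1}−ȳ) = -22.0000
Denominator Σ(y_t−ȳ)² = 54.0000
r_1 = -22.0000 / 54.0000 = -0.407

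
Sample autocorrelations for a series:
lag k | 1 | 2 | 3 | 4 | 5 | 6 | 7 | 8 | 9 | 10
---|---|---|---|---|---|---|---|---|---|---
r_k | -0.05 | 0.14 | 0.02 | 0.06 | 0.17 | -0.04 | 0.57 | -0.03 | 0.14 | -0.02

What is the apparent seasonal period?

7

The largest autocorrelation is r_7 = 0.57; the remaining lags stay at or below 0.17.
The dominant spike at lag 7 indicates a seasonal period of 7.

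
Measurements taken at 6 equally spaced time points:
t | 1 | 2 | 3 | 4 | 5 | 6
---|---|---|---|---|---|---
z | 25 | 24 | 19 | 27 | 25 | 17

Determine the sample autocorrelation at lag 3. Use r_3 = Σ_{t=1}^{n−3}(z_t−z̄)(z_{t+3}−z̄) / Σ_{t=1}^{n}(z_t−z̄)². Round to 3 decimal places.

0.441

Mean z̄ = (25 + 24 + 19 + 27 + 25 + 17)/6 = 22.8333
Numerator Σ_{t=1}^{3}(z_t−z̄)(z_{t+3}−z̄) = 33.9167
Denominator Σ(z_t−z̄)² = 76.8333
r_3 = 33.9167 / 76.8333 = 0.441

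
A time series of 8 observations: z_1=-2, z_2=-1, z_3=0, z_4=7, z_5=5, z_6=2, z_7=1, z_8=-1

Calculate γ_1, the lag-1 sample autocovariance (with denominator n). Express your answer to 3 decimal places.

3.357

Mean z̄ = (-2 − 1 + 0 + 7 + 5 + 2 + 1 − 1)/8 = 1.3750
Deviations: -3.3750, -2.3750, -1.3750, 5.6250, 3.6250, 0.6250, -0.3750, -2.3750
Σ_{t=1}^{7}(z_t−z̄)(z_{t+1}−z̄) = 26.8594
γ_1 = 26.8594 / 8 = 3.357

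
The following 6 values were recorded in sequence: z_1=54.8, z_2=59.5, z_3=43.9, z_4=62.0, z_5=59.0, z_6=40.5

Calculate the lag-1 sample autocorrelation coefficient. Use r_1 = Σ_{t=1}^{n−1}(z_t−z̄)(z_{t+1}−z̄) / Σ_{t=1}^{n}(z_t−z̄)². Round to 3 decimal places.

Mean z̄ = (54.8 + 59.5 + 43.9 + 62.0 + 59.0 + 40.5)/6 = 53.2833
Σ(z_t−z̄)(z_{t+1}−z̄) = (9.4286) + (-58.3331) + (-81.7914) + (49.8303) + (-73.0781) = -153.9436
Denominator Σ(z_t−z̄)² = 401.0683
r_1 = -153.9436 / 401.0683 = -0.384

-0.384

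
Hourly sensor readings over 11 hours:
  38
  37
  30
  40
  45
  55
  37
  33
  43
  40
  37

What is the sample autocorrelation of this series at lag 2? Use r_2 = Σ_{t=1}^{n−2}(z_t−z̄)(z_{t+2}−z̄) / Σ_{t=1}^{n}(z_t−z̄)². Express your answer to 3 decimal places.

Mean z̄ = (38 + 37 + 30 + 40 + 45 + 55 + 37 + 33 + 43 + 40 + 37)/11 = 39.5455
Numerator Σ_{t=1}^{9}(z_t−z̄)(z_{t+2}−z̄) = -167.0496
Denominator Σ(z_t−z̄)² = 436.7273
r_2 = -167.0496 / 436.7273 = -0.383

-0.383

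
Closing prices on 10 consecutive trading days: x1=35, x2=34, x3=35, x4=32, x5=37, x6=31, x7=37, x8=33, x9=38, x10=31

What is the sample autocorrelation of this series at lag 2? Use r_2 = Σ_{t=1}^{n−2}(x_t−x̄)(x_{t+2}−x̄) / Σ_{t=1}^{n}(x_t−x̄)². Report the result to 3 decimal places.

Mean x̄ = (35 + 34 + 35 + 32 + 37 + 31 + 37 + 33 + 38 + 31)/10 = 34.3000
Numerator Σ_{t=1}^{8}(x_t−x̄)(x_{t+2}−x̄) = 36.5200
Denominator Σ(x_t−x̄)² = 58.1000
r_2 = 36.5200 / 58.1000 = 0.629

0.629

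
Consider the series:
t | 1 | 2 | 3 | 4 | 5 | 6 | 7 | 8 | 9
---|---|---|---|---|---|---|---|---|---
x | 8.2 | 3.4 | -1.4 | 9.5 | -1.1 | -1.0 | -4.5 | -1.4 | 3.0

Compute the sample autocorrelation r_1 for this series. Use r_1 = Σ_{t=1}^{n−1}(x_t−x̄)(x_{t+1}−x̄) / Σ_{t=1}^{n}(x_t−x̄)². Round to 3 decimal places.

Mean x̄ = (8.2 + 3.4 − 1.4 + 9.5 − 1.1 − 1.0 − 4.5 − 1.4 + 3.0)/9 = 1.6333
Numerator Σ_{t=1}^{8}(x_t−x̄)(x_{t+1}−x̄) = -1.3144
Denominator Σ(x_t−x̄)² = 180.4200
r_1 = -1.3144 / 180.4200 = -0.007

-0.007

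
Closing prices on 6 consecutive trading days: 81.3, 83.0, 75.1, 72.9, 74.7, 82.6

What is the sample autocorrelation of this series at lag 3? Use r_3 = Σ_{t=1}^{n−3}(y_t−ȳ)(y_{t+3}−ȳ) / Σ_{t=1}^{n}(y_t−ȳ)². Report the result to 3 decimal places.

-0.460

Mean ȳ = (81.3 + 83.0 + 75.1 + 72.9 + 74.7 + 82.6)/6 = 78.2667
Deviations from mean: 3.0333, 4.7333, -3.1667, -5.3667, -3.5667, 4.3333
Σ(y_t−ȳ)(y_{t+3}−ȳ) = (-16.2789) + (-16.8822) + (-13.7222) = -46.8833
Denominator Σ(y_t−ȳ)² = 101.9333
r_3 = -46.8833 / 101.9333 = -0.460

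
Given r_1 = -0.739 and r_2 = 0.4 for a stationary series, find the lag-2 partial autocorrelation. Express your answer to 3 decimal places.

φ_{22} = (r_2 − r_1²) / (1 − r_1²)
r_1² = (-0.739)² = 0.546121
Numerator = 0.4 − 0.5461 = -0.1461; denominator = 1 − 0.5461 = 0.4539
φ_{22} = -0.1461 / 0.4539 = -0.322

-0.322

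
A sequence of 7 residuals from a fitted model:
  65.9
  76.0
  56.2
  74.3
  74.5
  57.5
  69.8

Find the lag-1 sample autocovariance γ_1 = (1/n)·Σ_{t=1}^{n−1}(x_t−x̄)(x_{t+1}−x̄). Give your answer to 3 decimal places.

Mean x̄ = (65.9 + 76.0 + 56.2 + 74.3 + 74.5 + 57.5 + 69.8)/7 = 67.7429
Deviations: -1.8429, 8.2571, -11.5429, 6.5571, 6.7571, -10.2429, 2.0571
Σ_{t=1}^{6}(x_t−x̄)(x_{t+1}−x̄) = -232.1918
γ_1 = -232.1918 / 7 = -33.170

-33.170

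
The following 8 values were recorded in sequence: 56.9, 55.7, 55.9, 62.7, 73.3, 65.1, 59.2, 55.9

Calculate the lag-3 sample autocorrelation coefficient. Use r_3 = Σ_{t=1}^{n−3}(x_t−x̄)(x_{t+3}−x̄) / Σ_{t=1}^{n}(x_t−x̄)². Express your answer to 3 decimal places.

-0.569

Mean x̄ = (56.9 + 55.7 + 55.9 + 62.7 + 73.3 + 65.1 + 59.2 + 55.9)/8 = 60.5875
Deviations from mean: -3.6875, -4.8875, -4.6875, 2.1125, 12.7125, 4.5125, -1.3875, -4.6875
Σ(x_t−x̄)(x_{t+3}−x̄) = (-7.7898) + (-62.1323) + (-21.1523) + (-2.9311) + (-59.5898) = -153.5955
Denominator Σ(x_t−x̄)² = 269.7888
r_3 = -153.5955 / 269.7888 = -0.569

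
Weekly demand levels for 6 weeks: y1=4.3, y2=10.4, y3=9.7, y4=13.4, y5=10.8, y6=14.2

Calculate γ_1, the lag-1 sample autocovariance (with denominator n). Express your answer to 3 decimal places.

0.073

Mean ȳ = (4.3 + 10.4 + 9.7 + 13.4 + 10.8 + 14.2)/6 = 10.4667
Σ_{t=1}^{5}(y_t−ȳ)(y_{t+1}−ȳ) = 0.4356
γ_1 = 0.4356 / 6 = 0.073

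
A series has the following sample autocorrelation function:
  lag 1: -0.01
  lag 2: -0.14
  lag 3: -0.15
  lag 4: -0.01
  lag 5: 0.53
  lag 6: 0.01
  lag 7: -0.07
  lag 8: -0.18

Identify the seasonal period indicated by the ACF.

The largest autocorrelation is r_5 = 0.53; the remaining lags stay at or below 0.01.
The dominant spike at lag 5 indicates a seasonal period of 5.

5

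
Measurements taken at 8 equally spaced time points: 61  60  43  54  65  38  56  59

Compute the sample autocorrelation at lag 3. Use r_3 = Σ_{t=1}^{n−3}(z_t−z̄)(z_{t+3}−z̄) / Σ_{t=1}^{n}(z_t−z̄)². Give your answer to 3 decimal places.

0.477

Mean z̄ = (61 + 60 + 43 + 54 + 65 + 38 + 56 + 59)/8 = 54.5000
Deviations from mean: 6.5000, 5.5000, -11.5000, -0.5000, 10.5000, -16.5000, 1.5000, 4.5000
Numerator Σ_{t=1}^{5}(z_t−z̄)(z_{t+3}−z̄) = 290.7500
Denominator Σ(z_t−z̄)² = 610.0000
r_3 = 290.7500 / 610.0000 = 0.477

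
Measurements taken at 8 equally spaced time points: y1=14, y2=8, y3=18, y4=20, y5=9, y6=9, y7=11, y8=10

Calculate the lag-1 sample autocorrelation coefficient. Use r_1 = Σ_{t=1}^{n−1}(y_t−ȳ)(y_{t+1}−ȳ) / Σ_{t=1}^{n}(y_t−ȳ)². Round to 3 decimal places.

Mean ȳ = (14 + 8 + 18 + 20 + 9 + 9 + 11 + 10)/8 = 12.3750
Deviations from mean: 1.6250, -4.3750, 5.6250, 7.6250, -3.3750, -3.3750, -1.3750, -2.3750
Σ(y_t−ȳ)(y_{t+1}−ȳ) = (-7.1094) + (-24.6094) + (42.8906) + (-25.7344) + (11.3906) + (4.6406) + (3.2656) = 4.7344
Denominator Σ(y_t−ȳ)² = 141.8750
r_1 = 4.7344 / 141.8750 = 0.033

0.033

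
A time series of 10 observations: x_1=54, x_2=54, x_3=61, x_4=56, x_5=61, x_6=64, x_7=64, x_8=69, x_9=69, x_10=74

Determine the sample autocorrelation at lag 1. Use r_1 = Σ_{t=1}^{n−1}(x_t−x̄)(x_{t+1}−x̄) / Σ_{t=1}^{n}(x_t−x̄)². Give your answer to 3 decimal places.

Mean x̄ = (54 + 54 + 61 + 56 + 61 + 64 + 64 + 69 + 69 + 74)/10 = 62.6000
Numerator Σ_{t=1}^{9}(x_t−x̄)(x_{t+1}−x̄) = 231.4400
Denominator Σ(x_t−x̄)² = 412.4000
r_1 = 231.4400 / 412.4000 = 0.561

0.561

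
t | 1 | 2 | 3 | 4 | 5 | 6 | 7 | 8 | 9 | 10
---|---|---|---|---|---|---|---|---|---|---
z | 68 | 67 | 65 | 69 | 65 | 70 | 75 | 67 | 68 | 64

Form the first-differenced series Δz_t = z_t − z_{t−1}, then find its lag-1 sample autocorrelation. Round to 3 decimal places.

-0.414

First differences Δz: -1, -2, 4, -4, 5, 5, -8, 1, -4
Mean of differences = -0.4444
Numerator Σ(Δz_t−Δz̄)(Δz_{t+1}−Δz̄) = -68.7531
Denominator Σ(Δz_t−Δz̄)² = 166.2222
r_1(Δz) = -68.7531 / 166.2222 = -0.414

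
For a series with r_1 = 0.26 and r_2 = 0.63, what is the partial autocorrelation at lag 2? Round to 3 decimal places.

0.603

φ_{22} = (r_2 − r_1²) / (1 − r_1²)
r_1² = (0.26)² = 0.0676
Numerator = 0.63 − 0.0676 = 0.5624; denominator = 1 − 0.0676 = 0.9324
φ_{22} = 0.5624 / 0.9324 = 0.603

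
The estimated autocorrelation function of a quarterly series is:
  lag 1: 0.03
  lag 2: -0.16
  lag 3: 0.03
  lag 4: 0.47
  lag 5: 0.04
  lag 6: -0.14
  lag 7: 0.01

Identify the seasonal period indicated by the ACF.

4

The largest autocorrelation is r_4 = 0.47; the remaining lags stay at or below 0.04.
The dominant spike at lag 4 indicates a seasonal period of 4.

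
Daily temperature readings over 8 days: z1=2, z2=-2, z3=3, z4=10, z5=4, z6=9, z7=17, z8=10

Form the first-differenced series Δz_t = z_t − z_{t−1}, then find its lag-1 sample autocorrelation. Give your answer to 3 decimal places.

First differences Δz: -4, 5, 7, -6, 5, 8, -7
Mean of differences = 1.1429
Numerator Σ(Δz_t−Δz̄)(Δz_{t+1}−Δz̄) = -96.0204
Denominator Σ(Δz_t−Δz̄)² = 254.8571
r_1(Δz) = -96.0204 / 254.8571 = -0.377

-0.377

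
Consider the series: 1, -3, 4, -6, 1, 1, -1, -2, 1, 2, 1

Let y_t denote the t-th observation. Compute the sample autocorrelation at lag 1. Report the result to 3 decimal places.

Mean ȳ = (1 − 3 + 4 − 6 + 1 + 1 − 1 − 2 + 1 + 2 + 1)/11 = -0.0909
Numerator Σ_{t=1}^{10}(y_t−ȳ)(y_{t+1}−ȳ) = -41.2810
Denominator Σ(y_t−ȳ)² = 74.9091
r_1 = -41.2810 / 74.9091 = -0.551

-0.551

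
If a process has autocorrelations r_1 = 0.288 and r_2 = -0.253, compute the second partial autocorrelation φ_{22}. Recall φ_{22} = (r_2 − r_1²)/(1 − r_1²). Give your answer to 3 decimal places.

-0.366

φ_{22} = (r_2 − r_1²) / (1 − r_1²)
r_1² = (0.288)² = 0.082944
Numerator = -0.253 − 0.0829 = -0.3359; denominator = 1 − 0.0829 = 0.9171
φ_{22} = -0.3359 / 0.9171 = -0.366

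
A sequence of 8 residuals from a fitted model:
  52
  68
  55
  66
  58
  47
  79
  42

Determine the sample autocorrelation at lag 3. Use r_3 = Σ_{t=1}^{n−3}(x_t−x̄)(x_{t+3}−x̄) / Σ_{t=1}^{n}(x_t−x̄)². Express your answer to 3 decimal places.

0.146

Mean x̄ = (52 + 68 + 55 + 66 + 58 + 47 + 79 + 42)/8 = 58.3750
Deviations from mean: -6.3750, 9.6250, -3.3750, 7.6250, -0.3750, -11.3750, 20.6250, -16.3750
Σ(x_t−x̄)(x_{t+3}−x̄) = (-48.6094) + (-3.6094) + (38.3906) + (157.2656) + (6.1406) = 149.5781
Denominator Σ(x_t−x̄)² = 1025.8750
r_3 = 149.5781 / 1025.8750 = 0.146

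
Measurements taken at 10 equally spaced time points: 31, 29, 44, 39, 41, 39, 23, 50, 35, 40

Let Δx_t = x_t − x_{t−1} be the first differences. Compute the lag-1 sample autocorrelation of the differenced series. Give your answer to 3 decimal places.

First differences Δx: -2, 15, -5, 2, -2, -16, 27, -15, 5
Mean of differences = 1.0000
Numerator Σ(Δx_t−Δx̄)(Δx_{t+1}−Δx̄) = -1006.0000
Denominator Σ(Δx_t−Δx̄)² = 1488.0000
r_1(Δx) = -1006.0000 / 1488.0000 = -0.676

-0.676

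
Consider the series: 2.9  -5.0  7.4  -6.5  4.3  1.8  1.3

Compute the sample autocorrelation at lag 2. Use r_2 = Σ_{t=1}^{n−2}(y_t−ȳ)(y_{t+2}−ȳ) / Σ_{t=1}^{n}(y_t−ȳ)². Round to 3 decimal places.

0.495

Mean ȳ = (2.9 − 5.0 + 7.4 − 6.5 + 4.3 + 1.8 + 1.3)/7 = 0.8857
Deviations from mean: 2.0143, -5.8857, 6.5143, -7.3857, 3.4143, 0.9143, 0.4143
Numerator Σ_{t=1}^{5}(y_t−ȳ)(y_{t+2}−ȳ) = 73.4953
Denominator Σ(y_t−ȳ)² = 148.3486
r_2 = 73.4953 / 148.3486 = 0.495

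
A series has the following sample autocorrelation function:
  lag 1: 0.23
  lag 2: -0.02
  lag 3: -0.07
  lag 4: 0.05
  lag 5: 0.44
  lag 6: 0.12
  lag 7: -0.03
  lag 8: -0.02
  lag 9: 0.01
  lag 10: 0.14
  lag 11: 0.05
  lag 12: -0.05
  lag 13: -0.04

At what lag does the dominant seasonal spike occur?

The largest autocorrelation is r_5 = 0.44; the remaining lags stay at or below 0.23.
The dominant spike at lag 5 indicates a seasonal period of 5.

5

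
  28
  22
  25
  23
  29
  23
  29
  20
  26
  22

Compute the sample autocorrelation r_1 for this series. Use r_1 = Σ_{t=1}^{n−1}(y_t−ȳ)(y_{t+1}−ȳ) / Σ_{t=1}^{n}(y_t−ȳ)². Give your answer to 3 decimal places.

-0.673

Mean ȳ = (28 + 22 + 25 + 23 + 29 + 23 + 29 + 20 + 26 + 22)/10 = 24.7000
Numerator Σ_{t=1}^{9}(y_t−ȳ)(y_{t+1}−ȳ) = -61.9900
Denominator Σ(y_t−ȳ)² = 92.1000
r_1 = -61.9900 / 92.1000 = -0.673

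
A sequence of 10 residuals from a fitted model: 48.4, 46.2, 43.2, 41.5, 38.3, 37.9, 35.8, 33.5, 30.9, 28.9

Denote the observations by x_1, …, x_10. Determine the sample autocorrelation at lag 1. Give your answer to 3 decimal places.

Mean x̄ = (48.4 + 46.2 + 43.2 + 41.5 + 38.3 + 37.9 + 35.8 + 33.5 + 30.9 + 28.9)/10 = 38.4600
Numerator Σ_{t=1}^{9}(x_t−x̄)(x_{t+1}−x̄) = 252.0904
Denominator Σ(x_t−x̄)² = 370.9840
r_1 = 252.0904 / 370.9840 = 0.680

0.680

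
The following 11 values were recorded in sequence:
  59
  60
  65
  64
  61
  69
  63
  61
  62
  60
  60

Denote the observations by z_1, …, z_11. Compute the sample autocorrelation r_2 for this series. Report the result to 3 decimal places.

-0.118

Mean z̄ = (59 + 60 + 65 + 64 + 61 + 69 + 63 + 61 + 62 + 60 + 60)/11 = 62.1818
Numerator Σ_{t=1}^{9}(z_t−z̄)(z_{t+2}−z̄) = -10.0661
Denominator Σ(z_t−z̄)² = 85.6364
r_2 = -10.0661 / 85.6364 = -0.118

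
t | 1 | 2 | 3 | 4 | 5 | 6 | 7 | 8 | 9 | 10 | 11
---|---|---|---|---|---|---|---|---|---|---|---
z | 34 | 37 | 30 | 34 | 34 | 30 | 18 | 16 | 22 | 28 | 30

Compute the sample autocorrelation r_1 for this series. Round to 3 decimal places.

Mean z̄ = (34 + 37 + 30 + 34 + 34 + 30 + 18 + 16 + 22 + 28 + 30)/11 = 28.4545
Numerator Σ_{t=1}^{10}(z_t−z̄)(z_{t+1}−z̄) = 305.1570
Denominator Σ(z_t−z̄)² = 478.7273
r_1 = 305.1570 / 478.7273 = 0.637

0.637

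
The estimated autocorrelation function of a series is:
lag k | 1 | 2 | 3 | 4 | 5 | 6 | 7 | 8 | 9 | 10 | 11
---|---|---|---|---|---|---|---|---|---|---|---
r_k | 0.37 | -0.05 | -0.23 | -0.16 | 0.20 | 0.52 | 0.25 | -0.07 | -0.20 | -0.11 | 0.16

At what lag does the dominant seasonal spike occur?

The largest autocorrelation is r_6 = 0.52; the remaining lags stay at or below 0.37.
The dominant spike at lag 6 indicates a seasonal period of 6.

6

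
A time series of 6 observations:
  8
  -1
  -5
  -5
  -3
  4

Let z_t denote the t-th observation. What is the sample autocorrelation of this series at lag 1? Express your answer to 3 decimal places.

0.145

Mean z̄ = (8 − 1 − 5 − 5 − 3 + 4)/6 = -0.3333
Deviations from mean: 8.3333, -0.6667, -4.6667, -4.6667, -2.6667, 4.3333
Σ(z_t−z̄)(z_{t+1}−z̄) = (-5.5556) + (3.1111) + (21.7778) + (12.4444) + (-11.5556) = 20.2222
Denominator Σ(z_t−z̄)² = 139.3333
r_1 = 20.2222 / 139.3333 = 0.145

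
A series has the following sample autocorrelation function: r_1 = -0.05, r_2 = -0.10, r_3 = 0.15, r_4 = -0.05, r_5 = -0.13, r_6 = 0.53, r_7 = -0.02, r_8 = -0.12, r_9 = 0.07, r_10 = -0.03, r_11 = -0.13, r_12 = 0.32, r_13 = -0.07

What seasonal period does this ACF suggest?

6

The largest autocorrelation is r_6 = 0.53, with a weaker echo at lag 12 (0.32); the remaining lags stay at or below 0.15.
The dominant spike at lag 6 indicates a seasonal period of 6.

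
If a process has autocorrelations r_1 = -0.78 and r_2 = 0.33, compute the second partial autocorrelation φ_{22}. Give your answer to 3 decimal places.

-0.711

φ_{22} = (r_2 − r_1²) / (1 − r_1²)
r_1² = (-0.78)² = 0.6084
Numerator = 0.33 − 0.6084 = -0.2784; denominator = 1 − 0.6084 = 0.3916
φ_{22} = -0.2784 / 0.3916 = -0.711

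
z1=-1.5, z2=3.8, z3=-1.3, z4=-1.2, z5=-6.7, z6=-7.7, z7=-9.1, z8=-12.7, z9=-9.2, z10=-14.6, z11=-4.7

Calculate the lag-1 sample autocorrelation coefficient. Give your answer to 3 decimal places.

0.573

Mean z̄ = (-1.5 + 3.8 − 1.3 − 1.2 − 6.7 − 7.7 − 9.1 − 12.7 − 9.2 − 14.6 − 4.7)/11 = -5.9000
Numerator Σ_{t=1}^{10}(z_t−z̄)(z_{t+1}−z̄) = 174.8300
Denominator Σ(z_t−z̄)² = 305.0800
r_1 = 174.8300 / 305.0800 = 0.573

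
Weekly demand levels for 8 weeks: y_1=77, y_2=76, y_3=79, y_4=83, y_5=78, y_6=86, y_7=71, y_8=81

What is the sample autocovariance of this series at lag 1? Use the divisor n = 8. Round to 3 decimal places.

-9.643

Mean ȳ = (77 + 76 + 79 + 83 + 78 + 86 + 71 + 81)/8 = 78.8750
Σ_{t=1}^{7}(y_t−ȳ)(y_{t+1}−ȳ) = -77.1406
γ_1 = -77.1406 / 8 = -9.643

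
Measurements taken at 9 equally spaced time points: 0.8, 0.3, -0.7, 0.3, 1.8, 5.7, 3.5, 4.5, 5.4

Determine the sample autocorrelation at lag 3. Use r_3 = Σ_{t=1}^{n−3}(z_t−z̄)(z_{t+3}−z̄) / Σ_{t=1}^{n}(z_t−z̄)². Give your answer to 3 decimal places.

0.015

Mean z̄ = (0.8 + 0.3 − 0.7 + 0.3 + 1.8 + 5.7 + 3.5 + 4.5 + 5.4)/9 = 2.4000
Numerator Σ_{t=1}^{6}(z_t−z̄)(z_{t+3}−z̄) = 0.7200
Denominator Σ(z_t−z̄)² = 46.8600
r_3 = 0.7200 / 46.8600 = 0.015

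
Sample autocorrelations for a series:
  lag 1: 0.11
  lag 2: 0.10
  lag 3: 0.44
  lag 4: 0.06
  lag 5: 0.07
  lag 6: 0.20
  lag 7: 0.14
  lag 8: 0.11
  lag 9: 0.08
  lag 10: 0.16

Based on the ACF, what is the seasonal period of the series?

The largest autocorrelation is r_3 = 0.44, with a weaker echo at lag 6 (0.20); the remaining lags stay at or below 0.16.
The dominant spike at lag 3 indicates a seasonal period of 3.

3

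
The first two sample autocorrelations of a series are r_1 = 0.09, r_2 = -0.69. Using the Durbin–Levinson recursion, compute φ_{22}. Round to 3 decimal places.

-0.704

φ_{22} = (r_2 − r_1²) / (1 − r_1²)
r_1² = (0.09)² = 0.0081
Numerator = -0.69 − 0.0081 = -0.6981; denominator = 1 − 0.0081 = 0.9919
φ_{22} = -0.6981 / 0.9919 = -0.704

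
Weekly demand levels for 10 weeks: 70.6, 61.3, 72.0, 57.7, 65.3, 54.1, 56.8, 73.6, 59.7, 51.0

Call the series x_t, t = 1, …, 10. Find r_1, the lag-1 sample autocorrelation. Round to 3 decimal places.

-0.213

Mean x̄ = (70.6 + 61.3 + 72.0 + 57.7 + 65.3 + 54.1 + 56.8 + 73.6 + 59.7 + 51.0)/10 = 62.2100
Numerator Σ_{t=1}^{9}(x_t−x̄)(x_{t+1}−x̄) = -117.8891
Denominator Σ(x_t−x̄)² = 553.6890
r_1 = -117.8891 / 553.6890 = -0.213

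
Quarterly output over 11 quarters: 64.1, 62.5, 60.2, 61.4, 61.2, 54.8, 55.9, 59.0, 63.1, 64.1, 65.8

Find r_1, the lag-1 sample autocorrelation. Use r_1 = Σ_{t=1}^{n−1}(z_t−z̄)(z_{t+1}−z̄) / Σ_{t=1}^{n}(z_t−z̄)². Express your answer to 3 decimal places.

0.522

Mean z̄ = (64.1 + 62.5 + 60.2 + 61.4 + 61.2 + 54.8 + 55.9 + 59.0 + 63.1 + 64.1 + 65.8)/11 = 61.1000
Numerator Σ_{t=1}^{10}(z_t−z̄)(z_{t+1}−z̄) = 61.6500
Denominator Σ(z_t−z̄)² = 118.1000
r_1 = 61.6500 / 118.1000 = 0.522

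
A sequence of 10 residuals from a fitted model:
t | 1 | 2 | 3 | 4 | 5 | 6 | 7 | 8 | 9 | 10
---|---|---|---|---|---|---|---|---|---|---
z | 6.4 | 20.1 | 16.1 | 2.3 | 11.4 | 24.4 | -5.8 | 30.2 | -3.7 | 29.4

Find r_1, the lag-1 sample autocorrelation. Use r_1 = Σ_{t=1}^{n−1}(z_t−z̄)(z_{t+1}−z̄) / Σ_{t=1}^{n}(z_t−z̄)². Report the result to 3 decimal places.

Mean z̄ = (6.4 + 20.1 + 16.1 + 2.3 + 11.4 + 24.4 − 5.8 + 30.2 − 3.7 + 29.4)/10 = 13.0800
Numerator Σ_{t=1}^{9}(z_t−z̄)(z_{t+1}−z̄) = -1157.2264
Denominator Σ(z_t−z̄)² = 1547.6560
r_1 = -1157.2264 / 1547.6560 = -0.748

-0.748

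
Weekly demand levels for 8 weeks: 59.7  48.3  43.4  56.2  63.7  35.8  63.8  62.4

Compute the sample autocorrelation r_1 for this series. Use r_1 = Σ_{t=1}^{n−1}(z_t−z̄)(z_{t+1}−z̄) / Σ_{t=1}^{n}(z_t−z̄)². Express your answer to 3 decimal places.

Mean z̄ = (59.7 + 48.3 + 43.4 + 56.2 + 63.7 + 35.8 + 63.8 + 62.4)/8 = 54.1625
Deviations from mean: 5.5375, -5.8625, -10.7625, 2.0375, 9.5375, -18.3625, 9.6375, 8.2375
Numerator Σ_{t=1}^{7}(z_t−z̄)(z_{t+1}−z̄) = -244.5764
Denominator Σ(z_t−z̄)² = 773.8988
r_1 = -244.5764 / 773.8988 = -0.316

-0.316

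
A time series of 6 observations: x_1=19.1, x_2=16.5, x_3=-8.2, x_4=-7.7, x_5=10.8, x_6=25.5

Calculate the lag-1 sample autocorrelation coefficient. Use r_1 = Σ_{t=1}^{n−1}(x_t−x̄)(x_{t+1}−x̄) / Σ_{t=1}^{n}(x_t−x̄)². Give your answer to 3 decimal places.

Mean x̄ = (19.1 + 16.5 − 8.2 − 7.7 + 10.8 + 25.5)/6 = 9.3333
Deviations from mean: 9.7667, 7.1667, -17.5333, -17.0333, 1.4667, 16.1667
Numerator Σ_{t=1}^{5}(x_t−x̄)(x_{t+1}−x̄) = 241.7189
Denominator Σ(x_t−x̄)² = 1007.8133
r_1 = 241.7189 / 1007.8133 = 0.240

0.240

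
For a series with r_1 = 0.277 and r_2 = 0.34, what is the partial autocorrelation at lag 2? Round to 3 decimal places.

φ_{22} = (r_2 − r_1²) / (1 − r_1²)
r_1² = (0.277)² = 0.076729
Numerator = 0.34 − 0.0767 = 0.2633; denominator = 1 − 0.0767 = 0.9233
φ_{22} = 0.2633 / 0.9233 = 0.285

0.285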